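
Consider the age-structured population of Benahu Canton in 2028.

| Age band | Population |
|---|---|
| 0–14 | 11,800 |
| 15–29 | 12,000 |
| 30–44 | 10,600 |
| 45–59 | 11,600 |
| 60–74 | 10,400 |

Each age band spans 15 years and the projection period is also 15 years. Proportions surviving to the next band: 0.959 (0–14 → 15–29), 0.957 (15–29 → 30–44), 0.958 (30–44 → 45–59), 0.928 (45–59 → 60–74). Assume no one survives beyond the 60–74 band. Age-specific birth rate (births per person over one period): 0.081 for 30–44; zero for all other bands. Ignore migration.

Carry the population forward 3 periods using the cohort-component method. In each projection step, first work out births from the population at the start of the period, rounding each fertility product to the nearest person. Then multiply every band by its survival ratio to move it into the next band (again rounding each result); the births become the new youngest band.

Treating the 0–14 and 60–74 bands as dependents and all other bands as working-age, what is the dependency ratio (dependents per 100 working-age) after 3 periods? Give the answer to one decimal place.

(Bands numbered youngest = 1 to oldest = 5.)
Period 1:
Births: 10600 × 0.081 = 859
Band 2: 11800 × 0.959 = 11316
Band 3: 12000 × 0.957 = 11484
Band 4: 10600 × 0.958 = 10155
Band 5: 11600 × 0.928 = 10765
End of period: [859, 11316, 11484, 10155, 10765]
Period 2:
Births: 11484 × 0.081 = 930
Band 2: 859 × 0.959 = 824
Band 3: 11316 × 0.957 = 10829
Band 4: 11484 × 0.958 = 11002
Band 5: 10155 × 0.928 = 9424
End of period: [930, 824, 10829, 11002, 9424]
Period 3:
Births: 10829 × 0.081 = 877
Band 2: 930 × 0.959 = 892
Band 3: 824 × 0.957 = 789
Band 4: 10829 × 0.958 = 10374
Band 5: 11002 × 0.928 = 10210
End of period: [877, 892, 789, 10374, 10210]
Dependents (band 0–14 + band 60–74) = 877 + 10210 = 11087; working-age = 12055; ratio = 11087/12055 × 100 = 92.0

92.0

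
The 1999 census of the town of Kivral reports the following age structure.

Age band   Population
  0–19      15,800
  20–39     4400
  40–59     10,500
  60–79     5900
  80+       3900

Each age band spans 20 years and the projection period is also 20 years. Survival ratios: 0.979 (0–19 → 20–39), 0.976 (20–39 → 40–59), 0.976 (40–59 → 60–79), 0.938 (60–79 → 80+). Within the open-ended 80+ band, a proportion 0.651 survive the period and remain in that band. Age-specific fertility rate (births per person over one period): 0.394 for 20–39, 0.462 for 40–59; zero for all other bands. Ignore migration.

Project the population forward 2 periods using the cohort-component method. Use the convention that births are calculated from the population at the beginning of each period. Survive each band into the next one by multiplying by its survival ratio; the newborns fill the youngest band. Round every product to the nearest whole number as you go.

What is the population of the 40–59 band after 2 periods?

15097

(Groups numbered youngest = 1 to oldest = 5.)
[period 1]
Births: 4400 × 0.394 = 1734 ; 10500 × 0.462 = 4851 → 6585
Group 2: 15800 × 0.979 = 15468
Group 3: 4400 × 0.976 = 4294
Group 4: 10500 × 0.976 = 10248
Group 5: 5900 × 0.938 + 3900 × 0.651 = 5534 + 2539 = 8073
Giving 6585 / 15468 / 4294 / 10248 / 8073.
[period 2]
Births: 15468 × 0.394 = 6094 ; 4294 × 0.462 = 1984 → 8078
Group 2: 6585 × 0.979 = 6447
Group 3: 15468 × 0.976 = 15097
Group 4: 4294 × 0.976 = 4191
Group 5: 10248 × 0.938 + 8073 × 0.651 = 9613 + 5256 = 14869
Giving 8078 / 6447 / 15097 / 4191 / 14869.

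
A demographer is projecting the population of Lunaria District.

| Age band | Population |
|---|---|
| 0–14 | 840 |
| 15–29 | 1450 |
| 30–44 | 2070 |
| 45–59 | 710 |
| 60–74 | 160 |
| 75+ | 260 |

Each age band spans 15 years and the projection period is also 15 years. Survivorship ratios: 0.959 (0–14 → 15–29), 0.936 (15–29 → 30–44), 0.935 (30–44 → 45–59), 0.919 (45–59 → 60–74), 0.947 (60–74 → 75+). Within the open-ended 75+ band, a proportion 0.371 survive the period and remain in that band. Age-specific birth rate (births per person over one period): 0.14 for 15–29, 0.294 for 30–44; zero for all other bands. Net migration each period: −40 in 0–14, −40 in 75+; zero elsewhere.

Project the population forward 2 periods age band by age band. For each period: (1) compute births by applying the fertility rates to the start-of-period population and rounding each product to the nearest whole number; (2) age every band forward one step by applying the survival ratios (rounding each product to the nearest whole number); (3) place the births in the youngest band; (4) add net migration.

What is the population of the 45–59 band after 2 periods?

(Bands numbered youngest = 1 to oldest = 6.)
[period 1]
Births: 1450 × 0.14 = 203 ; 2070 × 0.294 = 609 → total 812
Band 2: 840 × 0.959 = 806
Band 3: 1450 × 0.936 = 1357
Band 4: 2070 × 0.935 = 1935
Band 5: 710 × 0.919 = 652
Band 6: 160 × 0.947 + 260 × 0.371 = 152 + 96 = 248
Net migration: Band 1 − 40 → 772; Band 6 − 40 → 208
Population now: 0–14=772, 15–29=806, 30–44=1357, 45–59=1935, 60–74=652, 75+=208
[period 2]
Births: 806 × 0.14 = 113 ; 1357 × 0.294 = 399 → total 512
Band 2: 772 × 0.959 = 740
Band 3: 806 × 0.936 = 754
Band 4: 1357 × 0.935 = 1269
Band 5: 1935 × 0.919 = 1778
Band 6: 652 × 0.947 + 208 × 0.371 = 617 + 77 = 694
Net migration: Band 1 − 40 → 472; Band 6 − 40 → 654
Population now: 0–14=472, 15–29=740, 30–44=754, 45–59=1269, 60–74=1778, 75+=654

1269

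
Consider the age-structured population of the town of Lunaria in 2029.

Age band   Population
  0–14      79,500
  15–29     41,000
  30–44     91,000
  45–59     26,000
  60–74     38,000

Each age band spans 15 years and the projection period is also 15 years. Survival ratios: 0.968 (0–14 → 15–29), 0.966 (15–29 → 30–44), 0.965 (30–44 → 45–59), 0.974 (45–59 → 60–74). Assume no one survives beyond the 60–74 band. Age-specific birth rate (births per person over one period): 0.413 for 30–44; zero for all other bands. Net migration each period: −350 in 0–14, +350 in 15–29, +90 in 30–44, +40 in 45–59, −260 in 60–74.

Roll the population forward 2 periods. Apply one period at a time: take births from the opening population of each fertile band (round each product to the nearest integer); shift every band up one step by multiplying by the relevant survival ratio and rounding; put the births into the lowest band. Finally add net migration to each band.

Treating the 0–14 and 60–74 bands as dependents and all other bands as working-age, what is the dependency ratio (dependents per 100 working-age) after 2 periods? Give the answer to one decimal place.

67.8

Let band 1 be 0–14 through band 5 = 60–74.
Period 1:
Births: 91000 × 0.413 = 37583
Band 2: 79500 × 0.968 = 76956
Band 3: 41000 × 0.966 = 39606
Band 4: 91000 × 0.965 = 87815
Band 5: 26000 × 0.974 = 25324
Net migration: Band 1 − 350 → 37233; Band 2 + 350 → 77306; Band 3 + 90 → 39696; Band 4 + 40 → 87855; Band 5 − 260 → 25064
Giving 37233 / 77306 / 39696 / 87855 / 25064.
Period 2:
Births: 39696 × 0.413 = 16394
Band 2: 37233 × 0.968 = 36042
Band 3: 77306 × 0.966 = 74678
Band 4: 39696 × 0.965 = 38307
Band 5: 87855 × 0.974 = 85571
Net migration: Band 1 − 350 → 16044; Band 2 + 350 → 36392; Band 3 + 90 → 74768; Band 4 + 40 → 38347; Band 5 − 260 → 85311
Giving 16044 / 36392 / 74768 / 38347 / 85311.
Dependents (band 0–14 + band 60–74) = 16044 + 85311 = 101355; working-age = 149507; ratio = 101355/149507 × 100 = 67.8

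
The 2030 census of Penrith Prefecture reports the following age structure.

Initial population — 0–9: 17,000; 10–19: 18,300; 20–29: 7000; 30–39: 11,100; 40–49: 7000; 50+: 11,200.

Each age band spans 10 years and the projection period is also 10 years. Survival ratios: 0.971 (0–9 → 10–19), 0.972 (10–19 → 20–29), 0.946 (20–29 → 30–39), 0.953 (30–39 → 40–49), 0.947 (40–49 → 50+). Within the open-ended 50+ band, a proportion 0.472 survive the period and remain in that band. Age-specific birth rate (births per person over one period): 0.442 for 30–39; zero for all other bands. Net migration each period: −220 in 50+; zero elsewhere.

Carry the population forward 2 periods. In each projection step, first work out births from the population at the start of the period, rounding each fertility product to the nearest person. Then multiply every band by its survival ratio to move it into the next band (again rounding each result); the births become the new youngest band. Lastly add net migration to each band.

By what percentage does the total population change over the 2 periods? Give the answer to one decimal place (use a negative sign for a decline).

-13.1

Numbering the bands 1..6 from youngest to oldest:
[period 1]
Births: 11100 × 0.442 = 4906
Band 2: 17000 × 0.971 = 16507
Band 3: 18300 × 0.972 = 17788
Band 4: 7000 × 0.946 = 6622
Band 5: 11100 × 0.953 = 10578
Band 6: 7000 × 0.947 + 11200 × 0.472 = 6629 + 5286 = 11915
Net migration: Band 6 − 220 → 11695
→ [4906, 16507, 17788, 6622, 10578, 11695]
[period 2]
Births: 6622 × 0.442 = 2927
Band 2: 4906 × 0.971 = 4764
Band 3: 16507 × 0.972 = 16045
Band 4: 17788 × 0.946 = 16827
Band 5: 6622 × 0.953 = 6311
Band 6: 10578 × 0.947 + 11695 × 0.472 = 10017 + 5520 = 15537
Net migration: Band 6 − 220 → 15317
→ [2927, 4764, 16045, 16827, 6311, 15317]
Total: 71600 → 62191; change = -9409; percentage change = -13.1%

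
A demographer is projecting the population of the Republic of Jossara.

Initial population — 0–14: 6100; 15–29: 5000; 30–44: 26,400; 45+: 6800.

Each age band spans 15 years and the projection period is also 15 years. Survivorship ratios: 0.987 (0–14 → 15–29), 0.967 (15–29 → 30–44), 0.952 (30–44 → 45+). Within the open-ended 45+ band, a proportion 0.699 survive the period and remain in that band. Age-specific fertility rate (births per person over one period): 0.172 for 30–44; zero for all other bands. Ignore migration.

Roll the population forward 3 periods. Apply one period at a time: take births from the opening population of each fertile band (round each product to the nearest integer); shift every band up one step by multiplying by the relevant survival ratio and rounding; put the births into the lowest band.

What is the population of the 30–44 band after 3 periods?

(Bands numbered youngest = 1 to oldest = 4.)
Period 1.
Births: 26400 × 0.172 = 4541
Band 2: 6100 × 0.987 = 6021
Band 3: 5000 × 0.967 = 4835
Band 4: 26400 × 0.952 + 6800 × 0.699 = 25133 + 4753 = 29886
→ [4541, 6021, 4835, 29886]
Period 2.
Births: 4835 × 0.172 = 832
Band 2: 4541 × 0.987 = 4482
Band 3: 6021 × 0.967 = 5822
Band 4: 4835 × 0.952 + 29886 × 0.699 = 4603 + 20890 = 25493
→ [832, 4482, 5822, 25493]
Period 3.
Births: 5822 × 0.172 = 1001
Band 2: 832 × 0.987 = 821
Band 3: 4482 × 0.967 = 4334
Band 4: 5822 × 0.952 + 25493 × 0.699 = 5543 + 17820 = 23363
→ [1001, 821, 4334, 23363]

4334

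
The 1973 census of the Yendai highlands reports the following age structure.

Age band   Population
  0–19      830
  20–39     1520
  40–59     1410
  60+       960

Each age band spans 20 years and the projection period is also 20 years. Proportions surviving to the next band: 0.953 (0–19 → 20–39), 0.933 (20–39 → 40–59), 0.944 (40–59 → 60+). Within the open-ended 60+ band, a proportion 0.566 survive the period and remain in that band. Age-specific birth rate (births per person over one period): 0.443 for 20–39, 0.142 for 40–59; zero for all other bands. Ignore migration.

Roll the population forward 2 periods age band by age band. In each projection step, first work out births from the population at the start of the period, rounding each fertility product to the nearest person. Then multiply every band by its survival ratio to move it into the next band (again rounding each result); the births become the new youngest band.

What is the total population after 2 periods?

Period 1:
Births: 1520 * 0.443 = 673  |  1410 * 0.142 = 200 → 873
20–39: 830 * 0.953 = 791
40–59: 1520 * 0.933 = 1418
60+: 1410 * 0.944 + 960 * 0.566 = 1331 + 543 = 1874
End of period: [873, 791, 1418, 1874]
Period 2:
Births: 791 * 0.443 = 350  |  1418 * 0.142 = 201 → 551
20–39: 873 * 0.953 = 832
40–59: 791 * 0.933 = 738
60+: 1418 * 0.944 + 1874 * 0.566 = 1339 + 1061 = 2400
End of period: [551, 832, 738, 2400]
Total after period 2: 551 + 832 + 738 + 2400 = 4521

4521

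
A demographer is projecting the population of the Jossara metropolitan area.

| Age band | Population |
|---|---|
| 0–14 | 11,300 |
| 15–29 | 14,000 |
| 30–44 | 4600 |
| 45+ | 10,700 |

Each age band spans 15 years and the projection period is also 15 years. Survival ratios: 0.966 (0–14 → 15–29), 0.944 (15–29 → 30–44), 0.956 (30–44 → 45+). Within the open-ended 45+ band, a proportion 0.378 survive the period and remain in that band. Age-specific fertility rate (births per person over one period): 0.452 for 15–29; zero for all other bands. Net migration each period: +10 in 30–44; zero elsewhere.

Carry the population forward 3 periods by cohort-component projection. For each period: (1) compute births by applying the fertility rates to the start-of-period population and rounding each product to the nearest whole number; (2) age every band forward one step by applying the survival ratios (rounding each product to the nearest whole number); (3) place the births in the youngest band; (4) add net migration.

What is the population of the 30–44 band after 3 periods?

5781

(Bands numbered youngest = 1 to oldest = 4.)
Period 1:
Births: 14000 * 0.452 = 6328
Band 2: 11300 * 0.966 = 10916
Band 3: 14000 * 0.944 = 13216
Band 4: 4600 * 0.956 + 10700 * 0.378 = 4398 + 4045 = 8443
Net migration: Band 3 + 10 → 13226
Giving 6328 / 10916 / 13226 / 8443.
Period 2:
Births: 10916 * 0.452 = 4934
Band 2: 6328 * 0.966 = 6113
Band 3: 10916 * 0.944 = 10305
Band 4: 13226 * 0.956 + 8443 * 0.378 = 12644 + 3191 = 15835
Net migration: Band 3 + 10 → 10315
Giving 4934 / 6113 / 10315 / 15835.
Period 3:
Births: 6113 * 0.452 = 2763
Band 2: 4934 * 0.966 = 4766
Band 3: 6113 * 0.944 = 5771
Band 4: 10315 * 0.956 + 15835 * 0.378 = 9861 + 5986 = 15847
Net migration: Band 3 + 10 → 5781
Giving 2763 / 4766 / 5781 / 15847.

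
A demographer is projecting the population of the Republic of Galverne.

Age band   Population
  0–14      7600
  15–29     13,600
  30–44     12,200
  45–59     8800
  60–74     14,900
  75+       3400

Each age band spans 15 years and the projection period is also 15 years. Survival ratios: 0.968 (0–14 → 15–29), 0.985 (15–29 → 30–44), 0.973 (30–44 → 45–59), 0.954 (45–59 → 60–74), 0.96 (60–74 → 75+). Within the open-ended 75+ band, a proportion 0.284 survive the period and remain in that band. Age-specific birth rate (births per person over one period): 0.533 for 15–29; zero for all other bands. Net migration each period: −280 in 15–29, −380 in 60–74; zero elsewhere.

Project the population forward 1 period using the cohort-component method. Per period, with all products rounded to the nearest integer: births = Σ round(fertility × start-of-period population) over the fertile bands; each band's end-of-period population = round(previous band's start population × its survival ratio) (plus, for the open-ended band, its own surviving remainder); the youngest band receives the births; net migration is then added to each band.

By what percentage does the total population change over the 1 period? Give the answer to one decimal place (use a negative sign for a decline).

— Period 1 —
Births: 13600 × 0.533 = 7249
15–29: 7600 × 0.968 = 7357
30–44: 13600 × 0.985 = 13396
45–59: 12200 × 0.973 = 11871
60–74: 8800 × 0.954 = 8395
75+: 14900 × 0.96 + 3400 × 0.284 = 14304 + 966 = 15270
Net migration: 15–29 − 280 → 7077; 60–74 − 380 → 8015
End of period: [7249, 7077, 13396, 11871, 8015, 15270]
Total: 60500 → 62878; change = 2378; percentage change = 3.9%

3.9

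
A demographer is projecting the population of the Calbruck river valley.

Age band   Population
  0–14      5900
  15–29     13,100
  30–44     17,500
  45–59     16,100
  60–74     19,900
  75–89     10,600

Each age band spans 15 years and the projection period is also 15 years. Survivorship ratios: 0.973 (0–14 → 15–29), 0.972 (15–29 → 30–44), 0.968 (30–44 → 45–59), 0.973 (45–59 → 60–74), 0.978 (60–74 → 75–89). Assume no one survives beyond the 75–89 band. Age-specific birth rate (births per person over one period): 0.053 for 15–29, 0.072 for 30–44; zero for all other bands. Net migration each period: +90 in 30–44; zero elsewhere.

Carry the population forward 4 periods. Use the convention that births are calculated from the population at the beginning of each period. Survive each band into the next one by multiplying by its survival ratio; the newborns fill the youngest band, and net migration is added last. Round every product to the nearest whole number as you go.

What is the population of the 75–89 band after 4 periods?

11812

Call the bands 1 to 6, youngest first.
Period 1.
Births: 13100 × 0.053 = 694  |  17500 × 0.072 = 1260 → total 1954
Band 2: 5900 × 0.973 = 5741
Band 3: 13100 × 0.972 = 12733
Band 4: 17500 × 0.968 = 16940
Band 5: 16100 × 0.973 = 15665
Band 6: 19900 × 0.978 = 19462
Net migration: Band 3 + 90 → 12823
Giving 1954 / 5741 / 12823 / 16940 / 15665 / 19462.
Period 2.
Births: 5741 × 0.053 = 304  |  12823 × 0.072 = 923 → total 1227
Band 2: 1954 × 0.973 = 1901
Band 3: 5741 × 0.972 = 5580
Band 4: 12823 × 0.968 = 12413
Band 5: 16940 × 0.973 = 16483
Band 6: 15665 × 0.978 = 15320
Net migration: Band 3 + 90 → 5670
Giving 1227 / 1901 / 5670 / 12413 / 16483 / 15320.
Period 3.
Births: 1901 × 0.053 = 101  |  5670 × 0.072 = 408 → total 509
Band 2: 1227 × 0.973 = 1194
Band 3: 1901 × 0.972 = 1848
Band 4: 5670 × 0.968 = 5489
Band 5: 12413 × 0.973 = 12078
Band 6: 16483 × 0.978 = 16120
Net migration: Band 3 + 90 → 1938
Giving 509 / 1194 / 1938 / 5489 / 12078 / 16120.
Period 4.
Births: 1194 × 0.053 = 63  |  1938 × 0.072 = 140 → total 203
Band 2: 509 × 0.973 = 495
Band 3: 1194 × 0.972 = 1161
Band 4: 1938 × 0.968 = 1876
Band 5: 5489 × 0.973 = 5341
Band 6: 12078 × 0.978 = 11812
Net migration: Band 3 + 90 → 1251
Giving 203 / 495 / 1251 / 1876 / 5341 / 11812.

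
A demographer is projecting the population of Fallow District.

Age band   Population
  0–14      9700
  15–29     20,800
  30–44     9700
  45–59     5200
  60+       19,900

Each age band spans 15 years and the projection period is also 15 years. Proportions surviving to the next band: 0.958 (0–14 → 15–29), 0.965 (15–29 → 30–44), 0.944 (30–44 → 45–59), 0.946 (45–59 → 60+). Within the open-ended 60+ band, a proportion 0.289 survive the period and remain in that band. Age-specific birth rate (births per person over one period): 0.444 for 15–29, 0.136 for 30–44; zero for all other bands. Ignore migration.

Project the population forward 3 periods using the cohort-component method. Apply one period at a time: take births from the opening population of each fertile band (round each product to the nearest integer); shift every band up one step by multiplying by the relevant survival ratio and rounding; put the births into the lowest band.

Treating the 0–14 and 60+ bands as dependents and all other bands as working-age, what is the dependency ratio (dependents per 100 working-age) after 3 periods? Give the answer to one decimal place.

— Period 1 —
Births: 20800 × 0.444 = 9235 ; 9700 × 0.136 = 1319 ⇒ total 10554
15–29: 9700 × 0.958 = 9293
30–44: 20800 × 0.965 = 20072
45–59: 9700 × 0.944 = 9157
60+: 5200 × 0.946 + 19900 × 0.289 = 4919 + 5751 = 10670
→ [10554, 9293, 20072, 9157, 10670]
— Period 2 —
Births: 9293 × 0.444 = 4126 ; 20072 × 0.136 = 2730 ⇒ total 6856
15–29: 10554 × 0.958 = 10111
30–44: 9293 × 0.965 = 8968
45–59: 20072 × 0.944 = 18948
60+: 9157 × 0.946 + 10670 × 0.289 = 8663 + 3084 = 11747
→ [6856, 10111, 8968, 18948, 11747]
— Period 3 —
Births: 10111 × 0.444 = 4489 ; 8968 × 0.136 = 1220 ⇒ total 5709
15–29: 6856 × 0.958 = 6568
30–44: 10111 × 0.965 = 9757
45–59: 8968 × 0.944 = 8466
60+: 18948 × 0.946 + 11747 × 0.289 = 17925 + 3395 = 21320
→ [5709, 6568, 9757, 8466, 21320]
Dependents (band 0–14 + band 60+) = 5709 + 21320 = 27029; working-age = 24791; ratio = 27029/24791 × 100 = 109.0

109.0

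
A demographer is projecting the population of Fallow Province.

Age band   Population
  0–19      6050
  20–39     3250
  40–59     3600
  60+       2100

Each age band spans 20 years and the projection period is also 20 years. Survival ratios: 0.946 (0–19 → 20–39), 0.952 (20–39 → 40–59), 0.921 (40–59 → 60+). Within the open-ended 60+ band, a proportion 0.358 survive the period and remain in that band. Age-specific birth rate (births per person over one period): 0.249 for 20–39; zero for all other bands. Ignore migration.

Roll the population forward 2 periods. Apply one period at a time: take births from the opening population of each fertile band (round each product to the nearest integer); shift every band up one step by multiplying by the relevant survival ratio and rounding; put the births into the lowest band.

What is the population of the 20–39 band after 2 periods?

765

Period 1.
Births: 3250 × 0.249 = 809
20–39: 6050 × 0.946 = 5723
40–59: 3250 × 0.952 = 3094
60+: 3600 × 0.921 + 2100 × 0.358 = 3316 + 752 = 4068
Population now: 0–19=809, 20–39=5723, 40–59=3094, 60+=4068
Period 2.
Births: 5723 × 0.249 = 1425
20–39: 809 × 0.946 = 765
40–59: 5723 × 0.952 = 5448
60+: 3094 × 0.921 + 4068 × 0.358 = 2850 + 1456 = 4306
Population now: 0–19=1425, 20–39=765, 40–59=5448, 60+=4306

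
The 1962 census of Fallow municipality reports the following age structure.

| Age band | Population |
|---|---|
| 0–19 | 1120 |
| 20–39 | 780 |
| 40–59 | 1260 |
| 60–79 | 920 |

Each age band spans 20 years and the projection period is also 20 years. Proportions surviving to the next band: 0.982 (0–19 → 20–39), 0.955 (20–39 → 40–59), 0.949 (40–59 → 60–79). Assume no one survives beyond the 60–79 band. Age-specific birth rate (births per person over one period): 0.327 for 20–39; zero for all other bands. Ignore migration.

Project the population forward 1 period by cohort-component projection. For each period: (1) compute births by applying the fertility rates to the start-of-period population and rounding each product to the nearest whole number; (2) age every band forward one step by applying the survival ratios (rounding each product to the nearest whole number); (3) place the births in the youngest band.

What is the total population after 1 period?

— Period 1 —
Births: 780 × 0.327 = 255
20–39: 1120 × 0.982 = 1100
40–59: 780 × 0.955 = 745
60–79: 1260 × 0.949 = 1196
Giving 255 / 1100 / 745 / 1196.
Total after period 1: 255 + 1100 + 745 + 1196 = 3296

3296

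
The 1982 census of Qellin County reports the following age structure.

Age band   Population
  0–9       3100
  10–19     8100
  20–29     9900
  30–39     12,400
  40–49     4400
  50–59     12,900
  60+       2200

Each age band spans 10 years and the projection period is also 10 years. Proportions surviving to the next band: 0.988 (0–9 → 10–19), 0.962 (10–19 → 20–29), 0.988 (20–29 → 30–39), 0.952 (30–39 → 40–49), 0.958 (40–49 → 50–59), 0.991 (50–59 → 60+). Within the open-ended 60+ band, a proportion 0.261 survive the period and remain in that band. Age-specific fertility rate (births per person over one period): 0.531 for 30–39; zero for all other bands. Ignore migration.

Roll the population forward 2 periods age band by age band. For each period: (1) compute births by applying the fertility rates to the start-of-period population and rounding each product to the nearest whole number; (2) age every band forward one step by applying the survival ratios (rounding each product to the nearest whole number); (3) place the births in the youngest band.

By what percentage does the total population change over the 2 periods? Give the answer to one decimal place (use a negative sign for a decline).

After projecting period 1:
Births: 12400 × 0.531 = 6584
10–19: 3100 × 0.988 = 3063
20–29: 8100 × 0.962 = 7792
30–39: 9900 × 0.988 = 9781
40–49: 12400 × 0.952 = 11805
50–59: 4400 × 0.958 = 4215
60+: 12900 × 0.991 + 2200 × 0.261 = 12784 + 574 = 13358
→ [6584, 3063, 7792, 9781, 11805, 4215, 13358]
After projecting period 2:
Births: 9781 × 0.531 = 5194
10–19: 6584 × 0.988 = 6505
20–29: 3063 × 0.962 = 2947
30–39: 7792 × 0.988 = 7698
40–49: 9781 × 0.952 = 9312
50–59: 11805 × 0.958 = 11309
60+: 4215 × 0.991 + 13358 × 0.261 = 4177 + 3486 = 7663
→ [5194, 6505, 2947, 7698, 9312, 11309, 7663]
Total: 53000 → 50628; change = -2372; percentage change = -4.5%

-4.5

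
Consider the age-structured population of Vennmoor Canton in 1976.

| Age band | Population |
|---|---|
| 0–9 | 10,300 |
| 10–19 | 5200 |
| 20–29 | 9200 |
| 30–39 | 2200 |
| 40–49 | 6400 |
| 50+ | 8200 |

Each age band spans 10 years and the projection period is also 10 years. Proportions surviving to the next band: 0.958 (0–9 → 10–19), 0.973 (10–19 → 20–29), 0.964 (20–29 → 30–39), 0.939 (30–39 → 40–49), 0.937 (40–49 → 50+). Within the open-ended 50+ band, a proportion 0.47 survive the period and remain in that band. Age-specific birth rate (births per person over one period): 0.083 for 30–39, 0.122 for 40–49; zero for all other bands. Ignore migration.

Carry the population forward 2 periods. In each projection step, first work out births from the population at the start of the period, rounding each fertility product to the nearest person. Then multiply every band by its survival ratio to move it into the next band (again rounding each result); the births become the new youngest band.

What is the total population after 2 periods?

31285

Call the bands 1 to 6, youngest first.
After projecting period 1:
Births: 2200 * 0.083 = 183 ; 6400 * 0.122 = 781 ⇒ total 964
Band 2: 10300 * 0.958 = 9867
Band 3: 5200 * 0.973 = 5060
Band 4: 9200 * 0.964 = 8869
Band 5: 2200 * 0.939 = 2066
Band 6: 6400 * 0.937 + 8200 * 0.47 = 5997 + 3854 = 9851
Population now: 0–9=964, 10–19=9867, 20–29=5060, 30–39=8869, 40–49=2066, 50+=9851
After projecting period 2:
Births: 8869 * 0.083 = 736 ; 2066 * 0.122 = 252 ⇒ total 988
Band 2: 964 * 0.958 = 924
Band 3: 9867 * 0.973 = 9601
Band 4: 5060 * 0.964 = 4878
Band 5: 8869 * 0.939 = 8328
Band 6: 2066 * 0.937 + 9851 * 0.47 = 1936 + 4630 = 6566
Population now: 0–9=988, 10–19=924, 20–29=9601, 30–39=4878, 40–49=8328, 50+=6566
Total after period 2: 988 + 924 + 9601 + 4878 + 8328 + 6566 = 31285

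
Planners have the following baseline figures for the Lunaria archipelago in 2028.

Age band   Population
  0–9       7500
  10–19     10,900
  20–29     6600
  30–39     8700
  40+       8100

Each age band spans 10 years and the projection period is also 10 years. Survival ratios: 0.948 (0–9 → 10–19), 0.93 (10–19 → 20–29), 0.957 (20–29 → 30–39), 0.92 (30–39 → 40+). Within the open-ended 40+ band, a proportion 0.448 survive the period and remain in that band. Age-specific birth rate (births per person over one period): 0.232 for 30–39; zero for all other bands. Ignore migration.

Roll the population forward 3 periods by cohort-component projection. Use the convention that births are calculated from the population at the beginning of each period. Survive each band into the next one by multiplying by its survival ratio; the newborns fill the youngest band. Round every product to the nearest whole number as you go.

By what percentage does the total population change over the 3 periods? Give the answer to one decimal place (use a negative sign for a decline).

(Groups numbered youngest = 1 to oldest = 5.)
After projecting period 1:
Births: 8700 × 0.232 = 2018
Group 2: 7500 × 0.948 = 7110
Group 3: 10900 × 0.93 = 10137
Group 4: 6600 × 0.957 = 6316
Group 5: 8700 × 0.92 + 8100 × 0.448 = 8004 + 3629 = 11633
Population now: 0–9=2018, 10–19=7110, 20–29=10137, 30–39=6316, 40+=11633
After projecting period 2:
Births: 6316 × 0.232 = 1465
Group 2: 2018 × 0.948 = 1913
Group 3: 7110 × 0.93 = 6612
Group 4: 10137 × 0.957 = 9701
Group 5: 6316 × 0.92 + 11633 × 0.448 = 5811 + 5212 = 11023
Population now: 0–9=1465, 10–19=1913, 20–29=6612, 30–39=9701, 40+=11023
After projecting period 3:
Births: 9701 × 0.232 = 2251
Group 2: 1465 × 0.948 = 1389
Group 3: 1913 × 0.93 = 1779
Group 4: 6612 × 0.957 = 6328
Group 5: 9701 × 0.92 + 11023 × 0.448 = 8925 + 4938 = 13863
Population now: 0–9=2251, 10–19=1389, 20–29=1779, 30–39=6328, 40+=13863
Total: 41800 → 25610; change = -16190; percentage change = -38.7%

-38.7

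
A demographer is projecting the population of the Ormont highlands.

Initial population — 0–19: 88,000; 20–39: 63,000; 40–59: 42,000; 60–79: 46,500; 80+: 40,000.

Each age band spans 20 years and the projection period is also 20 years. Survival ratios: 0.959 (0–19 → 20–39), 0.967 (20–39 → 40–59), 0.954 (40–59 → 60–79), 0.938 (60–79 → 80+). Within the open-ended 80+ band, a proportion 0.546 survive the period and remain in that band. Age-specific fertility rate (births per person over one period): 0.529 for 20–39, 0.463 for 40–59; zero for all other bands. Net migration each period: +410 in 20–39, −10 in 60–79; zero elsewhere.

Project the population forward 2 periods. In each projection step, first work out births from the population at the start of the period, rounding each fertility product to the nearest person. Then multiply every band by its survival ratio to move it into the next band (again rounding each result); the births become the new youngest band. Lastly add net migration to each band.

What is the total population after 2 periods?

337512

[period 1]
Births: 63000 * 0.529 = 33327, 42000 * 0.463 = 19446 → 52773
20–39: 88000 * 0.959 = 84392
40–59: 63000 * 0.967 = 60921
60–79: 42000 * 0.954 = 40068
80+: 46500 * 0.938 + 40000 * 0.546 = 43617 + 21840 = 65457
Net migration: 20–39 + 410 → 84802; 60–79 − 10 → 40058
→ [52773, 84802, 60921, 40058, 65457]
[period 2]
Births: 84802 * 0.529 = 44860, 60921 * 0.463 = 28206 → 73066
20–39: 52773 * 0.959 = 50609
40–59: 84802 * 0.967 = 82004
60–79: 60921 * 0.954 = 58119
80+: 40058 * 0.938 + 65457 * 0.546 = 37574 + 35740 = 73314
Net migration: 20–39 + 410 → 51019; 60–79 − 10 → 58109
→ [73066, 51019, 82004, 58109, 73314]
Total after period 2: 73066 + 51019 + 82004 + 58109 + 73314 = 337512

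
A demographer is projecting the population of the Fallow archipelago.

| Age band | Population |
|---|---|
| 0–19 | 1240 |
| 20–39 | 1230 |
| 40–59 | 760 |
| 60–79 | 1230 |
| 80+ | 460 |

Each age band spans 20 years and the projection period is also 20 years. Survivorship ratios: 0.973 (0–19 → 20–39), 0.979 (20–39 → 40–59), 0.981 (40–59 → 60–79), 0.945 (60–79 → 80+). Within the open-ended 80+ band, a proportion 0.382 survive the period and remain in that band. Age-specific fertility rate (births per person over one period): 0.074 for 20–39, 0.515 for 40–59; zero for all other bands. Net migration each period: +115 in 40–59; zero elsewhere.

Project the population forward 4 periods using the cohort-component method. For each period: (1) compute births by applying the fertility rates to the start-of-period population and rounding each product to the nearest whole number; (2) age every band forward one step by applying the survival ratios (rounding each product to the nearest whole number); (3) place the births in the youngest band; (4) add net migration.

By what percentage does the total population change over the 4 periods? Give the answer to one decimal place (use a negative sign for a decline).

-12.8

Numbering the groups 1..5 from youngest to oldest:
Period 1:
Births: 1230 × 0.074 = 91, 760 × 0.515 = 391 → total 482
Group 2: 1240 × 0.973 = 1207
Group 3: 1230 × 0.979 = 1204
Group 4: 760 × 0.981 = 746
Group 5: 1230 × 0.945 + 460 × 0.382 = 1162 + 176 = 1338
Net migration: Group 3 + 115 → 1319
Giving 482 / 1207 / 1319 / 746 / 1338.
Period 2:
Births: 1207 × 0.074 = 89, 1319 × 0.515 = 679 → total 768
Group 2: 482 × 0.973 = 469
Group 3: 1207 × 0.979 = 1182
Group 4: 1319 × 0.981 = 1294
Group 5: 746 × 0.945 + 1338 × 0.382 = 705 + 511 = 1216
Net migration: Group 3 + 115 → 1297
Giving 768 / 469 / 1297 / 1294 / 1216.
Period 3:
Births: 469 × 0.074 = 35, 1297 × 0.515 = 668 → total 703
Group 2: 768 × 0.973 = 747
Group 3: 469 × 0.979 = 459
Group 4: 1297 × 0.981 = 1272
Group 5: 1294 × 0.945 + 1216 × 0.382 = 1223 + 465 = 1688
Net migration: Group 3 + 115 → 574
Giving 703 / 747 / 574 / 1272 / 1688.
Period 4:
Births: 747 × 0.074 = 55, 574 × 0.515 = 296 → total 351
Group 2: 703 × 0.973 = 684
Group 3: 747 × 0.979 = 731
Group 4: 574 × 0.981 = 563
Group 5: 1272 × 0.945 + 1688 × 0.382 = 1202 + 645 = 1847
Net migration: Group 3 + 115 → 846
Giving 351 / 684 / 846 / 563 / 1847.
Total: 4920 → 4291; change = -629; percentage change = -12.8%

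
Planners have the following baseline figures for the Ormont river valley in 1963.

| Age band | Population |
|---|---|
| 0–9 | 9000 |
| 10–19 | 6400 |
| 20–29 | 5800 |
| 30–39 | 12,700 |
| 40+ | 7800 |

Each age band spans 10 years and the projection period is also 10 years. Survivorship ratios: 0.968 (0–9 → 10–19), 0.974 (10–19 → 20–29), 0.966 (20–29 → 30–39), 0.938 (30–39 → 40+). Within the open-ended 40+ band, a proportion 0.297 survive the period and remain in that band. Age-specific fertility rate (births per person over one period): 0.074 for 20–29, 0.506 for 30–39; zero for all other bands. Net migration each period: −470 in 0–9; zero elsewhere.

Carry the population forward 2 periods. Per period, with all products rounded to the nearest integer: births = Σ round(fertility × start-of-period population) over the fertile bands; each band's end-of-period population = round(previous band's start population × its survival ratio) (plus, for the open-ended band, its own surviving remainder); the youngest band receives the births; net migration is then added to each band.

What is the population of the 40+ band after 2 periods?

9482

Period 1.
Births: 5800 × 0.074 = 429  |  12700 × 0.506 = 6426 ⇒ total 6855
10–19: 9000 × 0.968 = 8712
20–29: 6400 × 0.974 = 6234
30–39: 5800 × 0.966 = 5603
40+: 12700 × 0.938 + 7800 × 0.297 = 11913 + 2317 = 14230
Net migration: 0–9 − 470 → 6385
End of period: [6385, 8712, 6234, 5603, 14230]
Period 2.
Births: 6234 × 0.074 = 461  |  5603 × 0.506 = 2835 ⇒ total 3296
10–19: 6385 × 0.968 = 6181
20–29: 8712 × 0.974 = 8485
30–39: 6234 × 0.966 = 6022
40+: 5603 × 0.938 + 14230 × 0.297 = 5256 + 4226 = 9482
Net migration: 0–9 − 470 → 2826
End of period: [2826, 6181, 8485, 6022, 9482]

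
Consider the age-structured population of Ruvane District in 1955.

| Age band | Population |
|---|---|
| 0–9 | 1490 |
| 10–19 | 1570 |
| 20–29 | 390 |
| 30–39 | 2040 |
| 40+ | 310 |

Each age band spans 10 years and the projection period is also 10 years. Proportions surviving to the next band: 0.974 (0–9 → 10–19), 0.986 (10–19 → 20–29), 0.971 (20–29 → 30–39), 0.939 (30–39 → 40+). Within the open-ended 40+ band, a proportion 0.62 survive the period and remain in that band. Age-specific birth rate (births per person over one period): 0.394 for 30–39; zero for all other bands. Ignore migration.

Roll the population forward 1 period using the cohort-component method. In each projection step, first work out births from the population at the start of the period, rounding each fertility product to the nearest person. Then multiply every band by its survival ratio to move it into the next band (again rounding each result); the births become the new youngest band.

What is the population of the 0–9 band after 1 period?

804

Let band 1 be 0–9 through band 5 = 40+.
Period 1.
Births: 2040 × 0.394 = 804
Band 2: 1490 × 0.974 = 1451
Band 3: 1570 × 0.986 = 1548
Band 4: 390 × 0.971 = 379
Band 5: 2040 × 0.939 + 310 × 0.62 = 1916 + 192 = 2108
→ [804, 1451, 1548, 379, 2108]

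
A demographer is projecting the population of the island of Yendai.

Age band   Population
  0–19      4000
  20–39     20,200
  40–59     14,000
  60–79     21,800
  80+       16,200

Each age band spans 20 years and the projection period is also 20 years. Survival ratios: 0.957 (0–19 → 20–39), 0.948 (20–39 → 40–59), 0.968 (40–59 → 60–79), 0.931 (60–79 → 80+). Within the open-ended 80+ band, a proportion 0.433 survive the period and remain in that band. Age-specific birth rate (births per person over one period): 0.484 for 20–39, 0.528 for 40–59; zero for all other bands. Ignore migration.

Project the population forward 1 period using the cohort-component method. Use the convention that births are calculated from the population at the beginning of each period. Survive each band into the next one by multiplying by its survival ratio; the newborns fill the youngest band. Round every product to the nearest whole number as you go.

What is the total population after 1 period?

81010

Period 1.
Births: 20200 * 0.484 = 9777 ; 14000 * 0.528 = 7392 — total 17169
20–39: 4000 * 0.957 = 3828
40–59: 20200 * 0.948 = 19150
60–79: 14000 * 0.968 = 13552
80+: 21800 * 0.931 + 16200 * 0.433 = 20296 + 7015 = 27311
→ [17169, 3828, 19150, 13552, 27311]
Total after period 1: 17169 + 3828 + 19150 + 13552 + 27311 = 81010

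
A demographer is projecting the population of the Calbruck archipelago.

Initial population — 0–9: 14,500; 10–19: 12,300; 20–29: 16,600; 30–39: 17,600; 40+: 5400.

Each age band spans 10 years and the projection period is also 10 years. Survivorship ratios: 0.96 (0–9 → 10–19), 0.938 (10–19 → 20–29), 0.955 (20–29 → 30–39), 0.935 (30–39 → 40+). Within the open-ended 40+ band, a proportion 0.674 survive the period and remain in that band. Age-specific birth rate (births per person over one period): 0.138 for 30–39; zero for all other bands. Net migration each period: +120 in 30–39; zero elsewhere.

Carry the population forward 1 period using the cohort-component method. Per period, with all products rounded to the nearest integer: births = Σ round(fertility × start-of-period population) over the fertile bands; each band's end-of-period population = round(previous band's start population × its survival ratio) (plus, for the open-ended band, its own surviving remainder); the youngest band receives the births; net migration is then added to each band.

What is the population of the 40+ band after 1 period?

Call the groups 1 to 5, youngest first.
Period 1:
Births: 17600 × 0.138 = 2429
Group 2: 14500 × 0.96 = 13920
Group 3: 12300 × 0.938 = 11537
Group 4: 16600 × 0.955 = 15853
Group 5: 17600 × 0.935 + 5400 × 0.674 = 16456 + 3640 = 20096
Net migration: Group 4 + 120 → 15973
Giving 2429 / 13920 / 11537 / 15973 / 20096.

20096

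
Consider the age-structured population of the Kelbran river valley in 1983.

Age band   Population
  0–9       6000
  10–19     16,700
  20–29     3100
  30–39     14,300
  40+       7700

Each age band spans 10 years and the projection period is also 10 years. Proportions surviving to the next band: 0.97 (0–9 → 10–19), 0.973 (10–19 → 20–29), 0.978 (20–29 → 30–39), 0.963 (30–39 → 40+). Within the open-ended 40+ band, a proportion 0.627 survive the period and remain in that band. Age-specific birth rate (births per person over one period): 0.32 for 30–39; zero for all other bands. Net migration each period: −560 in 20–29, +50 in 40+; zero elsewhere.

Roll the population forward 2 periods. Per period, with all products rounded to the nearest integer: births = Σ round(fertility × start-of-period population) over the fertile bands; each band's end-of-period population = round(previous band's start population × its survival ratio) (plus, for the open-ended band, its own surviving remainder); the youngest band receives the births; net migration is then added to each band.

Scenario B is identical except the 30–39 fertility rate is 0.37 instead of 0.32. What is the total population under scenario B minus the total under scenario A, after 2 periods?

Period 1:
Births: 14300 * 0.32 = 4576
10–19: 6000 * 0.97 = 5820
20–29: 16700 * 0.973 = 16249
30–39: 3100 * 0.978 = 3032
40+: 14300 * 0.963 + 7700 * 0.627 = 13771 + 4828 = 18599
Net migration: 20–29 − 560 → 15689; 40+ + 50 → 18649
Giving 4576 / 5820 / 15689 / 3032 / 18649.
Period 2:
Births: 3032 * 0.32 = 970
10–19: 4576 * 0.97 = 4439
20–29: 5820 * 0.973 = 5663
30–39: 15689 * 0.978 = 15344
40+: 3032 * 0.963 + 18649 * 0.627 = 2920 + 11693 = 14613
Net migration: 20–29 − 560 → 5103; 40+ + 50 → 14663
Giving 970 / 4439 / 5103 / 15344 / 14663.
Scenario A total after 2 periods: 40519
Scenario B projection —
Period 1:
Births: 14300 * 0.37 = 5291
10–19: 6000 * 0.97 = 5820
20–29: 16700 * 0.973 = 16249
30–39: 3100 * 0.978 = 3032
40+: 14300 * 0.963 + 7700 * 0.627 = 13771 + 4828 = 18599
Net migration: 20–29 − 560 → 15689; 40+ + 50 → 18649
Giving 5291 / 5820 / 15689 / 3032 / 18649.
Period 2:
Births: 3032 * 0.37 = 1122
10–19: 5291 * 0.97 = 5132
20–29: 5820 * 0.973 = 5663
30–39: 15689 * 0.978 = 15344
40+: 3032 * 0.963 + 18649 * 0.627 = 2920 + 11693 = 14613
Net migration: 20–29 − 560 → 5103; 40+ + 50 → 14663
Giving 1122 / 5132 / 5103 / 15344 / 14663.
Scenario B total after 2 periods: 41364
Difference B − A = 41364 − 40519 = 845

845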